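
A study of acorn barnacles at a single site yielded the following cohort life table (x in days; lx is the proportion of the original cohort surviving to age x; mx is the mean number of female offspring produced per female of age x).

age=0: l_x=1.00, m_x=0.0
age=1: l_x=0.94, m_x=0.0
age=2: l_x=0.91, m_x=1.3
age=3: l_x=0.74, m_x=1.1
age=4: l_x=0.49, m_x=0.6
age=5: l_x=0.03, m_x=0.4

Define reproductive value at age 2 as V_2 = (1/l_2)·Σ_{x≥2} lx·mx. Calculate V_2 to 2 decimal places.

lx·mx for x ≥ 2: 1.183, 0.814, 0.294, 0.012 → sum = 2.303
V_2 = 2.303 / l_2 = 2.303 / 0.91 = 2.530769… → 2.53

2.53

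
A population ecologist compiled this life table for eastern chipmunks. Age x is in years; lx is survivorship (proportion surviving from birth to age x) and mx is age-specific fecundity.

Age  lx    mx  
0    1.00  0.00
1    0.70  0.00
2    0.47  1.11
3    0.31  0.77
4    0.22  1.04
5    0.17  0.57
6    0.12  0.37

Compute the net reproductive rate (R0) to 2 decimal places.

lx·mx by age: 0, 0, 0.5217, 0.2387, 0.2288, 0.0969, 0.0444
R0 = Σ lx·mx = 1.1305 → 1.13

1.13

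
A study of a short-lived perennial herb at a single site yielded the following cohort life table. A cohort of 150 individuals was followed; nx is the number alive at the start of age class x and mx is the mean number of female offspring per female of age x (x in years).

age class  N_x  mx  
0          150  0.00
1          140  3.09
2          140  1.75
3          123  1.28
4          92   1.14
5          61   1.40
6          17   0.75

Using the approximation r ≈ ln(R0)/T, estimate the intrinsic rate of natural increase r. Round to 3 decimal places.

0.866

lx = nx/n0 = nx/150: 1, 0.93333…, 0.93333…, 0.82, 0.61333…, 0.40667…, 0.11333…
R0 = Σ lx·mx = 0 + 2.884… + 1.63333… + 1.0496 + 0.6992… + 0.56933… + 0.085… = 6.920467…
Σ x·lx·mx = 15.452933…; T = 15.452933…/6.920467… = 2.23293…
r ≈ ln(R0)/T = ln(6.920467…)/2.23293… = 0.86634… → 0.866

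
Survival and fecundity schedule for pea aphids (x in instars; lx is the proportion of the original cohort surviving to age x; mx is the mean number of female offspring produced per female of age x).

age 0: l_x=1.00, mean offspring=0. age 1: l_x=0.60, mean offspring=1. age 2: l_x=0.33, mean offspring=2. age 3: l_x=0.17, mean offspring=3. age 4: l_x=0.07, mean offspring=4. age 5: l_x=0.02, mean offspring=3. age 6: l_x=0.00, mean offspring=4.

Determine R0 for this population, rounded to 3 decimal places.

lx·mx by age: 0, 0.6, 0.66, 0.51, 0.28, 0.06, 0
R0 = Σ lx·mx = 2.11 → 2.110

2.110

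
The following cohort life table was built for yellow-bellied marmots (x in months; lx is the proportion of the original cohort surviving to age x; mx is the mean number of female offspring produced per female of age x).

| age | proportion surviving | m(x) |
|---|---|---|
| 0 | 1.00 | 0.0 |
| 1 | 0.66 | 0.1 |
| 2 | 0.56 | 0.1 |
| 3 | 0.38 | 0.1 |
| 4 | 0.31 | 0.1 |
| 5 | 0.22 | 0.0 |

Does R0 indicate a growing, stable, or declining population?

declining

R0 = Σ lx·mx = 0 + 0.066 + 0.056 + 0.038 + 0.031 + 0 = 0.191
R0 < 1, so the population is declining.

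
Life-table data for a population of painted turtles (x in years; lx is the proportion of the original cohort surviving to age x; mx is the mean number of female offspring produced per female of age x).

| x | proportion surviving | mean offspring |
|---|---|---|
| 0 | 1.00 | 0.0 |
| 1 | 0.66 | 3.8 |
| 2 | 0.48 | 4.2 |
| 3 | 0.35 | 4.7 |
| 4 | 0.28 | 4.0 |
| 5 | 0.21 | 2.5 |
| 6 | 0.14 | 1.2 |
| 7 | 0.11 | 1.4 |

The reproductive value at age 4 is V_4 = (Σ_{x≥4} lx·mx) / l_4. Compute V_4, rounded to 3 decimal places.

lx·mx for x ≥ 4: 1.12, 0.525, 0.168, 0.154 → sum = 1.967
V_4 = 1.967 / l_4 = 1.967 / 0.28 = 7.025 → 7.025

7.025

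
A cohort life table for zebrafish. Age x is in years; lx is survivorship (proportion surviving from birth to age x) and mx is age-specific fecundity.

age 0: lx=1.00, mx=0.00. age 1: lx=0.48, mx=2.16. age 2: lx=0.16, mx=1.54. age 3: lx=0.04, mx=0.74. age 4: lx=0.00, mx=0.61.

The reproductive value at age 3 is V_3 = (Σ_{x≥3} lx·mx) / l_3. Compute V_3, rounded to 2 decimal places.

0.74

lx·mx for x ≥ 3: 0.0296, 0 → sum = 0.0296
V_3 = 0.0296 / l_3 = 0.0296 / 0.04 = 0.74 → 0.74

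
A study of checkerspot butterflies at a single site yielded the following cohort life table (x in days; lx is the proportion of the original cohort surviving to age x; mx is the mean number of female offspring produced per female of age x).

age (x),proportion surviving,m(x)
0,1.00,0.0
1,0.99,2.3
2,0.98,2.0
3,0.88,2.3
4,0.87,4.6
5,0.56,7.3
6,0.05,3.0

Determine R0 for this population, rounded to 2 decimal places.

14.50

lx·mx by age: 0, 2.277, 1.96, 2.024, 4.002, 4.088, 0.15
R0 = Σ lx·mx = 14.501 → 14.50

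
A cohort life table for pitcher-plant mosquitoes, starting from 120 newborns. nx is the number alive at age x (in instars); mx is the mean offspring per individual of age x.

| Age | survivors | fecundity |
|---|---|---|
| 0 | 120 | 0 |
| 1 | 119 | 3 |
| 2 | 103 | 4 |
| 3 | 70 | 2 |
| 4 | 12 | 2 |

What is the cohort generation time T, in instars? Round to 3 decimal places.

lx = nx/n0 = nx/120: 1, 0.99167…, 0.85833…, 0.58333…, 0.1
lx·mx: 0, 2.975…, 3.433333…, 1.166667…, 0.2 → R0 = 7.775…
x·lx·mx: 0, 2.975…, 6.866667…, 3.5…, 0.8 → Σ = 14.141667…
T = 14.141667… / 7.775… = 1.818864… → 1.819

1.819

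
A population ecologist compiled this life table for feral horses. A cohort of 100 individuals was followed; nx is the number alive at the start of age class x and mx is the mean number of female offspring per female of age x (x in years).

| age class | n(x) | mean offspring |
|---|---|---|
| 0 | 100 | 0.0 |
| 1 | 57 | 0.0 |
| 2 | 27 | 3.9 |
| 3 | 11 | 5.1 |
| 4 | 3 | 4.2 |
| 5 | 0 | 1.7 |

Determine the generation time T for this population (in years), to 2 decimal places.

lx = nx/n0 = nx/100: 1, 0.57, 0.27, 0.11, 0.03, 0
lx·mx: 0, 0, 1.053, 0.561, 0.126, 0 → R0 = 1.74
x·lx·mx: 0, 0, 2.106, 1.683, 0.504, 0 → Σ = 4.293
T = 4.293 / 1.74 = 2.467241… → 2.47

2.47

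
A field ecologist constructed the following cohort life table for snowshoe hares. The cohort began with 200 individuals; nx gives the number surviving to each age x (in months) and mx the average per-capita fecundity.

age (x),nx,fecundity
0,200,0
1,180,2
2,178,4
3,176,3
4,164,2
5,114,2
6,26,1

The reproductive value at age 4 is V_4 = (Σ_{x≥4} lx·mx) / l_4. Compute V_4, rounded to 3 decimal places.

lx = nx/n0 = nx/200: 1, 0.9, 0.89, 0.88, 0.82, 0.57, 0.13
lx·mx for x ≥ 4: 1.64, 1.14, 0.13 → sum = 2.91
V_4 = 2.91 / l_4 = 2.91 / 0.82 = 3.54878… → 3.549

3.549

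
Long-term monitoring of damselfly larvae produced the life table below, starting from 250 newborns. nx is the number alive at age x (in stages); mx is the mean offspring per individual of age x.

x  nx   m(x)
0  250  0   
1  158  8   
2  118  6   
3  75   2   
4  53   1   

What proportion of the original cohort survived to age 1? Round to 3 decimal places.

l_1 = n_1/n_0 = 158/250 = 0.632 → 0.632

0.632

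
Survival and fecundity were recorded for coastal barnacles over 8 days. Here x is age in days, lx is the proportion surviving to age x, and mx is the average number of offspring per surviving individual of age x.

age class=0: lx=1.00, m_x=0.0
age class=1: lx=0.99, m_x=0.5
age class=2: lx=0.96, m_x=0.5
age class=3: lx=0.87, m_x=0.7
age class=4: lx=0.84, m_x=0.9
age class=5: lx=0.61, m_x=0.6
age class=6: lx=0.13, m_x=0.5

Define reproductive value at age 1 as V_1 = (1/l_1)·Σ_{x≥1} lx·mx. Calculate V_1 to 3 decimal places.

lx·mx for x ≥ 1: 0.495, 0.48, 0.609, 0.756, 0.366, 0.065 → sum = 2.771
V_1 = 2.771 / l_1 = 2.771 / 0.99 = 2.79899… → 2.799

2.799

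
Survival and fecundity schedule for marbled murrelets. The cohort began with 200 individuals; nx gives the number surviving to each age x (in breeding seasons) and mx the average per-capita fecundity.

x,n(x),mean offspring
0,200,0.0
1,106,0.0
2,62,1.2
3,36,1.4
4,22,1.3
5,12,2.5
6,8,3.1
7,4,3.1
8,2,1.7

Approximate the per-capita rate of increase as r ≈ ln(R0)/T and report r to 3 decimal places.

lx = nx/n0 = nx/200: 1, 0.53, 0.31, 0.18, 0.11, 0.06, 0.04, 0.02, 0.01
R0 = Σ lx·mx = 0 + 0 + 0.372 + 0.252 + 0.143 + 0.15 + 0.124 + 0.062 + 0.017 = 1.12
Σ x·lx·mx = 4.136; T = 4.136/1.12 = 3.69286…
r ≈ ln(R0)/T = ln(1.12)/3.69286… = 0.03069… → 0.031

0.031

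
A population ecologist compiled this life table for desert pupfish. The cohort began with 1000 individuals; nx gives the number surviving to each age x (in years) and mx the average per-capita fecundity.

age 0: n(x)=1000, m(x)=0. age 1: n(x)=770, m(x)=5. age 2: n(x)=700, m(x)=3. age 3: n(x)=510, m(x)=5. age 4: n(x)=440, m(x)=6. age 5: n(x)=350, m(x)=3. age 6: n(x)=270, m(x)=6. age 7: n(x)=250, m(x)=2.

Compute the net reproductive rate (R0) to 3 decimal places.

14.310

lx = nx/n0 = nx/1000: 1, 0.77, 0.7, 0.51, 0.44, 0.35, 0.27, 0.25
lx·mx by age: 0, 3.85, 2.1, 2.55, 2.64, 1.05, 1.62, 0.5
R0 = Σ lx·mx = 14.31 → 14.310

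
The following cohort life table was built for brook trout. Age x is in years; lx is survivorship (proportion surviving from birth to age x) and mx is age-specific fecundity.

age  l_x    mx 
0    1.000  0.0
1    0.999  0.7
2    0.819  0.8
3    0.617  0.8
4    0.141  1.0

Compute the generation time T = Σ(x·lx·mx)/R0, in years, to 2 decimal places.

lx·mx: 0, 0.6993, 0.6552, 0.4936, 0.141 → R0 = 1.9891
x·lx·mx: 0, 0.6993, 1.3104, 1.4808, 0.564 → Σ = 4.0545
T = 4.0545 / 1.9891 = 2.038359… → 2.04

2.04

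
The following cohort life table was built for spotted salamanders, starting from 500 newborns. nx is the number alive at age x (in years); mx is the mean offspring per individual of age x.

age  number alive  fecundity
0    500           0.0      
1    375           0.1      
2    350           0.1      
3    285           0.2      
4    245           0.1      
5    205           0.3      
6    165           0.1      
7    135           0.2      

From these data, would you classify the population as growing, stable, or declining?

lx = nx/n0 = nx/500: 1, 0.75, 0.7, 0.57, 0.49, 0.41, 0.33, 0.27
R0 = Σ lx·mx = 0 + 0.075 + 0.07 + 0.114 + 0.049 + 0.123 + 0.033 + 0.054 = 0.518
R0 < 1, so the population is declining.

declining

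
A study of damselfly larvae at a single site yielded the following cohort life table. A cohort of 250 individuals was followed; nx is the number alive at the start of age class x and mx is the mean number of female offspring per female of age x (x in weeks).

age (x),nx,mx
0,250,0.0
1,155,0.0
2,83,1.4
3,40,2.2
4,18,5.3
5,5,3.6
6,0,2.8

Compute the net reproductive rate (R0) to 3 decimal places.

1.270

lx = nx/n0 = nx/250: 1, 0.62, 0.332, 0.16, 0.072, 0.02, 0
lx·mx by age: 0, 0, 0.4648, 0.352, 0.3816, 0.072, 0
R0 = Σ lx·mx = 1.2704 → 1.270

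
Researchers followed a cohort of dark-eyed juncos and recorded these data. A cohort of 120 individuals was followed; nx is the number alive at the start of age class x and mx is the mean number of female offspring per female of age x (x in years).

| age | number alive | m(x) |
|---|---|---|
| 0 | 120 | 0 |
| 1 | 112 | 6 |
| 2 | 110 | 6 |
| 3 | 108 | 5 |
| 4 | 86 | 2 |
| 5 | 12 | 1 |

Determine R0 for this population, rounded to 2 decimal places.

17.13

lx = nx/n0 = nx/120: 1, 0.93333…, 0.91667…, 0.9, 0.71667…, 0.1
lx·mx by age: 0, 5.6…, 5.5…, 4.5, 1.433333…, 0.1
R0 = Σ lx·mx = 17.133333… → 17.13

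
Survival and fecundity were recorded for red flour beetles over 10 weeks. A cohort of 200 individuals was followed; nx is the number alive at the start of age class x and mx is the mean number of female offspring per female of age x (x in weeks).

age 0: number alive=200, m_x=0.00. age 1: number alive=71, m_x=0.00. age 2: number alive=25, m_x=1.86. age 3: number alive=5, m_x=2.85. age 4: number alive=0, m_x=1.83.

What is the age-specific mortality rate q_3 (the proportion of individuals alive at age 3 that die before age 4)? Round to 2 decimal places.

lx = nx/n0 = nx/200: 1, 0.355, 0.125, 0.025, 0
q_3 = (l_3 − l_4) / l_3 = (0.025 − 0) / 0.025
     = 0.025 / 0.025 = 1 → 1.00

1.00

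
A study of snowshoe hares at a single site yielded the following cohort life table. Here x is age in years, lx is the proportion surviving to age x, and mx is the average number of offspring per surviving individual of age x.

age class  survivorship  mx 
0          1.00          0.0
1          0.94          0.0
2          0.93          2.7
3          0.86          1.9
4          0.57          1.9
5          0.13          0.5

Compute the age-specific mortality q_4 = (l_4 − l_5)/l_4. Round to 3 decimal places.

0.772

q_4 = (l_4 − l_5) / l_4 = (0.57 − 0.13) / 0.57
     = 0.44 / 0.57 = 0.77193… → 0.772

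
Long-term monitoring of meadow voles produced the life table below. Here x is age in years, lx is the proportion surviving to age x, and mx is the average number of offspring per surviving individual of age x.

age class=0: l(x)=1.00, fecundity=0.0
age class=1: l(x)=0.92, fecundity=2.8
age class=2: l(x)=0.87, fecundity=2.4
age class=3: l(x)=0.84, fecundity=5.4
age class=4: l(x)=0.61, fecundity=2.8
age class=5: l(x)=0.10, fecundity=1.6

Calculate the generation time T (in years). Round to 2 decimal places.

2.53

lx·mx: 0, 2.576, 2.088, 4.536, 1.708, 0.16 → R0 = 11.068
x·lx·mx: 0, 2.576, 4.176, 13.608, 6.832, 0.8 → Σ = 27.992
T = 27.992 / 11.068 = 2.529093… → 2.53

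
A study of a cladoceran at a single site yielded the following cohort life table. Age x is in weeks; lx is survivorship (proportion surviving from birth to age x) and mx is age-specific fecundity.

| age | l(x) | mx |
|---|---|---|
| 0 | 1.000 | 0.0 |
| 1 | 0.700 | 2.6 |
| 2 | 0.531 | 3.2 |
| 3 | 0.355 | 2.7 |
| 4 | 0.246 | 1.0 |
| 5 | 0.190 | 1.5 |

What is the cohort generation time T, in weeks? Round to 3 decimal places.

2.097

lx·mx: 0, 1.82, 1.6992, 0.9585, 0.246, 0.285 → R0 = 5.0087
x·lx·mx: 0, 1.82, 3.3984, 2.8755, 0.984, 1.425 → Σ = 10.5029
T = 10.5029 / 5.0087 = 2.096931… → 2.097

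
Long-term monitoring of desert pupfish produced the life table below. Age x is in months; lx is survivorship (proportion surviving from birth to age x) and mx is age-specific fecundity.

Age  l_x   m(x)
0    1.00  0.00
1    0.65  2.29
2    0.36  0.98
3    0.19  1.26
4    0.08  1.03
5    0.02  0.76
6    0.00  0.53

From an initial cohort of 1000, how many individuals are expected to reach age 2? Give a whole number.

Expected survivors = N0 · l_2 = 1000 × 0.36 = 360 → 360

360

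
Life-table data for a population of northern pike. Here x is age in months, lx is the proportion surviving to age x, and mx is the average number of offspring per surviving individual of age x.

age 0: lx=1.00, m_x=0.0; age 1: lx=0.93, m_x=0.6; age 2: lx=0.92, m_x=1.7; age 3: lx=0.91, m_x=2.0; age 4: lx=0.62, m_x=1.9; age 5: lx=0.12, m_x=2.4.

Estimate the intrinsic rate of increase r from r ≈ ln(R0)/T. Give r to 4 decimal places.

R0 = Σ lx·mx = 0 + 0.558 + 1.564 + 1.82 + 1.178 + 0.288 = 5.408
Σ x·lx·mx = 15.298; T = 15.298/5.408 = 2.82877…
r ≈ ln(R0)/T = ln(5.408)/2.82877… = 0.596683… → 0.5967

0.5967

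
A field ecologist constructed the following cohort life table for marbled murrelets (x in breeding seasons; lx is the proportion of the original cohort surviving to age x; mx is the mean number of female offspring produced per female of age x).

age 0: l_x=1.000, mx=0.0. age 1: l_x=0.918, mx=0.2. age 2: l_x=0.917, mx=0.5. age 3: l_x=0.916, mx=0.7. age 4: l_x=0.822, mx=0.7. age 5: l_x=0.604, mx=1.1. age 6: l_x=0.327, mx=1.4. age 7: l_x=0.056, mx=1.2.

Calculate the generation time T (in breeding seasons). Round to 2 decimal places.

3.89

lx·mx: 0, 0.1836, 0.4585, 0.6412, 0.5754, 0.6644, 0.4578, 0.0672 → R0 = 3.0481
x·lx·mx: 0, 0.1836, 0.917, 1.9236, 2.3016, 3.322, 2.7468, 0.4704 → Σ = 11.865
T = 11.865 / 3.0481 = 3.892589… → 3.89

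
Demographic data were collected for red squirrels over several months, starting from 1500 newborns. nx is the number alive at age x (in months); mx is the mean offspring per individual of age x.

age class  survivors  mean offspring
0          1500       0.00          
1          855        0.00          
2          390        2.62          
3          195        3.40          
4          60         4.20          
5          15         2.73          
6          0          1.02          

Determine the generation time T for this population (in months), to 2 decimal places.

2.65

lx = nx/n0 = nx/1500: 1, 0.57, 0.26, 0.13, 0.04, 0.01, 0
lx·mx: 0, 0, 0.6812, 0.442, 0.168, 0.0273, 0 → R0 = 1.3185
x·lx·mx: 0, 0, 1.3624, 1.326, 0.672, 0.1365, 0 → Σ = 3.4969
T = 3.4969 / 1.3185 = 2.652181… → 2.65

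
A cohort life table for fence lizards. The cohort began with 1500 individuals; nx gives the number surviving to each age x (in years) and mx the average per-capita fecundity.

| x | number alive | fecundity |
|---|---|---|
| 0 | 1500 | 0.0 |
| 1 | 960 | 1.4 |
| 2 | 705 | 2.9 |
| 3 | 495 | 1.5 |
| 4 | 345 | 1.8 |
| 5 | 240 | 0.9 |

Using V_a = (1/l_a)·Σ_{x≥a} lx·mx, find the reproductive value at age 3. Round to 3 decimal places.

3.191

lx = nx/n0 = nx/1500: 1, 0.64, 0.47, 0.33, 0.23, 0.16
lx·mx for x ≥ 3: 0.495, 0.414, 0.144 → sum = 1.053
V_3 = 1.053 / l_3 = 1.053 / 0.33 = 3.190909… → 3.191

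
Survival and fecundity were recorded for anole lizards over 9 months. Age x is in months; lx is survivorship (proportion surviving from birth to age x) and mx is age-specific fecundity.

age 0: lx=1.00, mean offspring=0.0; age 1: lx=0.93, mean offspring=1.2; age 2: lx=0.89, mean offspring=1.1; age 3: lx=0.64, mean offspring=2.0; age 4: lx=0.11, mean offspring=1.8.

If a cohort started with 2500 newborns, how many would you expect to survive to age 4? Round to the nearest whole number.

Expected survivors = N0 · l_4 = 2500 × 0.11 = 275 → 275

275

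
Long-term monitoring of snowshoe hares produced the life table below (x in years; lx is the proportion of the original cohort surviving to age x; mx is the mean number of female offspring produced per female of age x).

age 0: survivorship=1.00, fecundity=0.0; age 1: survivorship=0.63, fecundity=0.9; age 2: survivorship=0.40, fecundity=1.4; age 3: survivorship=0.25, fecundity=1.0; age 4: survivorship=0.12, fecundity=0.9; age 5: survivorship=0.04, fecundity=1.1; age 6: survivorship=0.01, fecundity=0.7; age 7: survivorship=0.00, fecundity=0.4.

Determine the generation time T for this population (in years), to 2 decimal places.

2.04

lx·mx: 0, 0.567, 0.56, 0.25, 0.108, 0.044, 0.007, 0 → R0 = 1.536
x·lx·mx: 0, 0.567, 1.12, 0.75, 0.432, 0.22, 0.042, 0 → Σ = 3.131
T = 3.131 / 1.536 = 2.038411… → 2.04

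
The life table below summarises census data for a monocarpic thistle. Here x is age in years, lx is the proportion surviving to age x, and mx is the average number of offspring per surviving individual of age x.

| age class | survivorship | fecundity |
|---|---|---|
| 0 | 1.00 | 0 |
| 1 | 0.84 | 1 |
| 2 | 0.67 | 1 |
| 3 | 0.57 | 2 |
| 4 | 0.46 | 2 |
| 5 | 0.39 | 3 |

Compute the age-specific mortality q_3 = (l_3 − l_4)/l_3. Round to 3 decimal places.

q_3 = (l_3 − l_4) / l_3 = (0.57 − 0.46) / 0.57
     = 0.11 / 0.57 = 0.192982… → 0.193

0.193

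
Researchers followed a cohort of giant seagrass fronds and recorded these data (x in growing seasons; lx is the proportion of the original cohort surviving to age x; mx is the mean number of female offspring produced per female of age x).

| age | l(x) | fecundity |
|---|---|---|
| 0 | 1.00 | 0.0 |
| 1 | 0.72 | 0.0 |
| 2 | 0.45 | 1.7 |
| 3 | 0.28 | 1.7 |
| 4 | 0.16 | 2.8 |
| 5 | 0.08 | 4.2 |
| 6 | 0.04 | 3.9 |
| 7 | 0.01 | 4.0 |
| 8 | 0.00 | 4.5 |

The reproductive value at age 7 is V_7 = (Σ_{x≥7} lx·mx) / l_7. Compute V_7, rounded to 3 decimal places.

4.000

lx·mx for x ≥ 7: 0.04, 0 → sum = 0.04
V_7 = 0.04 / l_7 = 0.04 / 0.01 = 4 → 4.000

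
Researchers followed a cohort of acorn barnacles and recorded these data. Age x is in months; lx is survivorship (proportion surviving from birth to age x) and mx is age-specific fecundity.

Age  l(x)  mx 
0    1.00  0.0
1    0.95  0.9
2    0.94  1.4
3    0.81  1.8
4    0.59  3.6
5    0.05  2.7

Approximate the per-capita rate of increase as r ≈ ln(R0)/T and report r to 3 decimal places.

R0 = Σ lx·mx = 0 + 0.855 + 1.316 + 1.458 + 2.124 + 0.135 = 5.888
Σ x·lx·mx = 17.032; T = 17.032/5.888 = 2.89266…
r ≈ ln(R0)/T = ln(5.888)/2.89266… = 0.6129… → 0.613

0.613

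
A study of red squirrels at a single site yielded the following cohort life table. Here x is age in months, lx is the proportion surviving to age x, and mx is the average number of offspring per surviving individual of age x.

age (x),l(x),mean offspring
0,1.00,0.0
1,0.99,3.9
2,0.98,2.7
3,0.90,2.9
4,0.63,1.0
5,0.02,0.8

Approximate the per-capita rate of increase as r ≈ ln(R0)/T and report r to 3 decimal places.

1.136

R0 = Σ lx·mx = 0 + 3.861 + 2.646 + 2.61 + 0.63 + 0.016 = 9.763
Σ x·lx·mx = 19.583; T = 19.583/9.763 = 2.00584…
r ≈ ln(R0)/T = ln(9.763)/2.00584… = 1.13598… → 1.136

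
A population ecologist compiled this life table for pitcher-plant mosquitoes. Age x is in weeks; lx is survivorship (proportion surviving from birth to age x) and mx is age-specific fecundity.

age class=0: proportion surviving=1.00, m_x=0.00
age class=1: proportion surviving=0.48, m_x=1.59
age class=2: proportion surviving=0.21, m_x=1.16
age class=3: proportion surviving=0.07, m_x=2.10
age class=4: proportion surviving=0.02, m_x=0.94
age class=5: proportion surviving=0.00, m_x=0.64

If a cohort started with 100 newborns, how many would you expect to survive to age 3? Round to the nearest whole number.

7

Expected survivors = N0 · l_3 = 100 × 0.07 = 7 → 7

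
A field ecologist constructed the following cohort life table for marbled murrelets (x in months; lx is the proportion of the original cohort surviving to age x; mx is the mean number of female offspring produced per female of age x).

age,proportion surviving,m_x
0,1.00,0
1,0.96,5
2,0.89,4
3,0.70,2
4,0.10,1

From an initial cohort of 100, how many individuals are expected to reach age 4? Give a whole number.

10

Expected survivors = N0 · l_4 = 100 × 0.10 = 10 → 10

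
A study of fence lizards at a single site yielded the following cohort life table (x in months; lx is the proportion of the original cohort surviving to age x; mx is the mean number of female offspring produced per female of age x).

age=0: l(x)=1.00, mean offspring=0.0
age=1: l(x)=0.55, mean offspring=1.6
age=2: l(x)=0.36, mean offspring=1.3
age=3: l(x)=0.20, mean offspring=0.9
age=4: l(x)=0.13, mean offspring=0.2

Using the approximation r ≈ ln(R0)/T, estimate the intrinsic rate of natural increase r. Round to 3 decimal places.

0.278

R0 = Σ lx·mx = 0 + 0.88 + 0.468 + 0.18 + 0.026 = 1.554
Σ x·lx·mx = 2.46; T = 2.46/1.554 = 1.58301…
r ≈ ln(R0)/T = ln(1.554)/1.58301… = 0.27848… → 0.278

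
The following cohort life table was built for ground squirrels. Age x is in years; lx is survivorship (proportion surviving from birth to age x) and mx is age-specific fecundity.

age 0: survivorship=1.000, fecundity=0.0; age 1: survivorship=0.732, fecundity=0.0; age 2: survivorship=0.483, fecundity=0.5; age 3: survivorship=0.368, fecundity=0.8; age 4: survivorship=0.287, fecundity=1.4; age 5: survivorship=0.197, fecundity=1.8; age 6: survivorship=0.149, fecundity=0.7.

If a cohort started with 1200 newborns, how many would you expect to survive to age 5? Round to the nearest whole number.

Expected survivors = N0 · l_5 = 1200 × 0.197 = 236.4 → 236

236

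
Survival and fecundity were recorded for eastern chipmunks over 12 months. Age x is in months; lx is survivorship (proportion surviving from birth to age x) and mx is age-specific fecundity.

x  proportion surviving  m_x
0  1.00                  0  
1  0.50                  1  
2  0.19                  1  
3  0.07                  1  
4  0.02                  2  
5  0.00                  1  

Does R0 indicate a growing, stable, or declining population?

declining

R0 = Σ lx·mx = 0 + 0.5 + 0.19 + 0.07 + 0.04 + 0 = 0.8
R0 < 1, so the population is declining.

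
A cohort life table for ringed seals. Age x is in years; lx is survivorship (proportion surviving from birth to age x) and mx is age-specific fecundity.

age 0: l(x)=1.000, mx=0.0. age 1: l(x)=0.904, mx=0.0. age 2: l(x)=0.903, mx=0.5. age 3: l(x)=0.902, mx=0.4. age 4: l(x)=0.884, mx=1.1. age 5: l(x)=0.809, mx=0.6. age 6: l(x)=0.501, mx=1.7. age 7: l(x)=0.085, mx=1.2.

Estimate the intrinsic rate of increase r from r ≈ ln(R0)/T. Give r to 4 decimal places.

0.2671

R0 = Σ lx·mx = 0 + 0 + 0.4515 + 0.3608 + 0.9724 + 0.4854 + 0.8517 + 0.102 = 3.2238
Σ x·lx·mx = 14.1262; T = 14.1262/3.2238 = 4.38185…
r ≈ ln(R0)/T = ln(3.2238)/4.38185… = 0.267139… → 0.2671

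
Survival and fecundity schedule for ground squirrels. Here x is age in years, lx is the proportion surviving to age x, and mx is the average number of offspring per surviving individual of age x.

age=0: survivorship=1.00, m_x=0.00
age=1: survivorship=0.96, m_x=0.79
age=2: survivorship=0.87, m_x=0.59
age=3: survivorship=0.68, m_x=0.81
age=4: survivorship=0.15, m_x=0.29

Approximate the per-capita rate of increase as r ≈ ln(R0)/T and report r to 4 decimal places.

R0 = Σ lx·mx = 0 + 0.7584 + 0.5133 + 0.5508 + 0.0435 = 1.866
Σ x·lx·mx = 3.6114; T = 3.6114/1.866 = 1.93537…
r ≈ ln(R0)/T = ln(1.866)/1.93537… = 0.322314… → 0.3223

0.3223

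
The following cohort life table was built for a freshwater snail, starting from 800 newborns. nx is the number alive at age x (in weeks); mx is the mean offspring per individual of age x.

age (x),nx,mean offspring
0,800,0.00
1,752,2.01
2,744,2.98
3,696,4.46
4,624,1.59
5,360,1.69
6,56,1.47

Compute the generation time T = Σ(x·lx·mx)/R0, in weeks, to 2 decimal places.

lx = nx/n0 = nx/800: 1, 0.94, 0.93, 0.87, 0.78, 0.45, 0.07
lx·mx: 0, 1.8894, 2.7714, 3.8802, 1.2402, 0.7605, 0.1029 → R0 = 10.6446
x·lx·mx: 0, 1.8894, 5.5428, 11.6406, 4.9608, 3.8025, 0.6174 → Σ = 28.4535
T = 28.4535 / 10.6446 = 2.673045… → 2.67

2.67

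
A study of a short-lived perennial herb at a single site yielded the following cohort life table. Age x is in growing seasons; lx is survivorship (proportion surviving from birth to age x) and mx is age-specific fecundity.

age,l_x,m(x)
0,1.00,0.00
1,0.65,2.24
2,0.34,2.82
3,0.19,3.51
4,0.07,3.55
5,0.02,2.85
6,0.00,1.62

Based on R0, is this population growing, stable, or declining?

R0 = Σ lx·mx = 0 + 1.456 + 0.9588 + 0.6669 + 0.2485 + 0.057 + 0 = 3.3872
R0 > 1, so the population is growing.

growing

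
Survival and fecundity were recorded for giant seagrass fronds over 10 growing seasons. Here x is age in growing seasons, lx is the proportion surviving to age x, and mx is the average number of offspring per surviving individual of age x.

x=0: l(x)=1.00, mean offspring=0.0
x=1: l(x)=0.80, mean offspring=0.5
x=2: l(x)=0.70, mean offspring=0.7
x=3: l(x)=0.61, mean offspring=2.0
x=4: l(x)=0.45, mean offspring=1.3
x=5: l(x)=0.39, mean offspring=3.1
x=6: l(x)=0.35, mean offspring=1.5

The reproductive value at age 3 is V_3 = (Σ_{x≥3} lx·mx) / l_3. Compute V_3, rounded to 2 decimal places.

5.80

lx·mx for x ≥ 3: 1.22, 0.585, 1.209, 0.525 → sum = 3.539
V_3 = 3.539 / l_3 = 3.539 / 0.61 = 5.801639… → 5.80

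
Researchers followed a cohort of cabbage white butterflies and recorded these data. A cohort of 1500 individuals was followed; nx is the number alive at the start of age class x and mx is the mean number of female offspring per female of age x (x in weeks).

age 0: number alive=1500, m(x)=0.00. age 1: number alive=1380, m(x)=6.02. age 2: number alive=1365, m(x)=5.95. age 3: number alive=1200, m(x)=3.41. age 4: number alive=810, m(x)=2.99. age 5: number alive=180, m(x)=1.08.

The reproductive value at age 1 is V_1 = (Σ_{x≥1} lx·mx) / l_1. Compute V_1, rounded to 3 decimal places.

16.766

lx = nx/n0 = nx/1500: 1, 0.92, 0.91, 0.8, 0.54, 0.12
lx·mx for x ≥ 1: 5.5384, 5.4145, 2.728, 1.6146, 0.1296 → sum = 15.4251
V_1 = 15.4251 / l_1 = 15.4251 / 0.92 = 16.766413… → 16.766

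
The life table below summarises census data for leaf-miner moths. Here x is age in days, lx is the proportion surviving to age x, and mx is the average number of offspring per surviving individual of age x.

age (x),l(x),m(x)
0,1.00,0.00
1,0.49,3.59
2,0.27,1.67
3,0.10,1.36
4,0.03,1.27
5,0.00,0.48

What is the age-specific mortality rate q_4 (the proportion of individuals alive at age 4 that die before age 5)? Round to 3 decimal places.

q_4 = (l_4 − l_5) / l_4 = (0.03 − 0) / 0.03
     = 0.03 / 0.03 = 1 → 1.000

1.000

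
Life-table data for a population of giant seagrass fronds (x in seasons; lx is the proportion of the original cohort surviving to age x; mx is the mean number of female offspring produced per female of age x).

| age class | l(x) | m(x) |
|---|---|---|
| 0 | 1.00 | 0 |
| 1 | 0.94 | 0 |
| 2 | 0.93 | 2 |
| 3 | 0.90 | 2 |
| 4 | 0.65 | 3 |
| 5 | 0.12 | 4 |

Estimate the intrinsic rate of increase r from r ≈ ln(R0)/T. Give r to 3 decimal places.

0.569

R0 = Σ lx·mx = 0 + 0 + 1.86 + 1.8 + 1.95 + 0.48 = 6.09
Σ x·lx·mx = 19.32; T = 19.32/6.09 = 3.17241…
r ≈ ln(R0)/T = ln(6.09)/3.17241… = 0.56949… → 0.569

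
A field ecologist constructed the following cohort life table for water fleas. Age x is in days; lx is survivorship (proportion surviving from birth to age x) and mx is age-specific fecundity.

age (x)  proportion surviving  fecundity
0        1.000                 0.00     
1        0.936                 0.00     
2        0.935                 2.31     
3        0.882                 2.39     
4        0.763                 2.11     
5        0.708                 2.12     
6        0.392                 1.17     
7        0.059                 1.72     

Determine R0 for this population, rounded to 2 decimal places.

7.94

lx·mx by age: 0, 0, 2.15985, 2.10798, 1.60993, 1.50096, 0.45864, 0.10148
R0 = Σ lx·mx = 7.93884 → 7.94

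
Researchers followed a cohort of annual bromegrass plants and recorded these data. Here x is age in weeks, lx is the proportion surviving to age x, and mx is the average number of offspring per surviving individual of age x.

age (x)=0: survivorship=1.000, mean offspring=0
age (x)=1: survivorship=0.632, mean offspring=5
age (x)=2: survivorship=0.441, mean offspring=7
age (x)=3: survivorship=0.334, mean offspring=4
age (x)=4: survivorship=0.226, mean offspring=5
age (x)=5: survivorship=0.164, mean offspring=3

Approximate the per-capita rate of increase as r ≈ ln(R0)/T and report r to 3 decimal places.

1.005

R0 = Σ lx·mx = 0 + 3.16 + 3.087 + 1.336 + 1.13 + 0.492 = 9.205
Σ x·lx·mx = 20.322; T = 20.322/9.205 = 2.20771…
r ≈ ln(R0)/T = ln(9.205)/2.20771… = 1.00545… → 1.005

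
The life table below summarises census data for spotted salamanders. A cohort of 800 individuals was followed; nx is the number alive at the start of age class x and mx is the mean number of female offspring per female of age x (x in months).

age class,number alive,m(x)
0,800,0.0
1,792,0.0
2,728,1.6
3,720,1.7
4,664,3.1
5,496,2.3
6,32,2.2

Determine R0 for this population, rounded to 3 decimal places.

lx = nx/n0 = nx/800: 1, 0.99, 0.91, 0.9, 0.83, 0.62, 0.04
lx·mx by age: 0, 0, 1.456, 1.53, 2.573, 1.426, 0.088
R0 = Σ lx·mx = 7.073 → 7.073

7.073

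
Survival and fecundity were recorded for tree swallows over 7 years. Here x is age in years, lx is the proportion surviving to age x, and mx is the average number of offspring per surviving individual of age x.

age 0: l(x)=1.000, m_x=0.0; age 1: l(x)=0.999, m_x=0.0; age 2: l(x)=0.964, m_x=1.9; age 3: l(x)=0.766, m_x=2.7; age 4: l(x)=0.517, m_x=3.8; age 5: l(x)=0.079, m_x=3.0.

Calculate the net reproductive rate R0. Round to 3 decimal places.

6.101

lx·mx by age: 0, 0, 1.8316, 2.0682, 1.9646, 0.237
R0 = Σ lx·mx = 6.1014 → 6.101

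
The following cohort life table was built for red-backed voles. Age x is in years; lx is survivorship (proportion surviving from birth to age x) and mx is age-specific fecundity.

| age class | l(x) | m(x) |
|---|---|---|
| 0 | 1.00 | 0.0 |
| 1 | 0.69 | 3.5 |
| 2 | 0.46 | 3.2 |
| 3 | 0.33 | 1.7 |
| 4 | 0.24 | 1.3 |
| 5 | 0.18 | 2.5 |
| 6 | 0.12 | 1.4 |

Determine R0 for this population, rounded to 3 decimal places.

lx·mx by age: 0, 2.415, 1.472, 0.561, 0.312, 0.45, 0.168
R0 = Σ lx·mx = 5.378 → 5.378

5.378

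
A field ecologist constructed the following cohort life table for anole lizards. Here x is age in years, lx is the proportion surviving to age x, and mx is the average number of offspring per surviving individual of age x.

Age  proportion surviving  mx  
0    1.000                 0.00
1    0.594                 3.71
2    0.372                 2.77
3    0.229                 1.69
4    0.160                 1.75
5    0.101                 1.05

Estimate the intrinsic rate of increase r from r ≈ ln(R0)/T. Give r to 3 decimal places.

R0 = Σ lx·mx = 0 + 2.20374 + 1.03044 + 0.38701 + 0.28 + 0.10605 = 4.00724
Σ x·lx·mx = 7.0759; T = 7.0759/4.00724 = 1.76578…
r ≈ ln(R0)/T = ln(4.00724)/1.76578… = 0.78611… → 0.786

0.786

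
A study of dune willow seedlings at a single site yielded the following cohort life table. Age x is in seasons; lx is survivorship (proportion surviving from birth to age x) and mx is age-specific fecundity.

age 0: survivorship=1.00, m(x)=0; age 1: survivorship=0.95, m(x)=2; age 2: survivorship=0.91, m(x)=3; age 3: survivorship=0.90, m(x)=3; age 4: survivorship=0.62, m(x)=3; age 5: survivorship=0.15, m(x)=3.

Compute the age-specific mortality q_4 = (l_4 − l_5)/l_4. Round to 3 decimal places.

q_4 = (l_4 − l_5) / l_4 = (0.62 − 0.15) / 0.62
     = 0.47 / 0.62 = 0.758065… → 0.758

0.758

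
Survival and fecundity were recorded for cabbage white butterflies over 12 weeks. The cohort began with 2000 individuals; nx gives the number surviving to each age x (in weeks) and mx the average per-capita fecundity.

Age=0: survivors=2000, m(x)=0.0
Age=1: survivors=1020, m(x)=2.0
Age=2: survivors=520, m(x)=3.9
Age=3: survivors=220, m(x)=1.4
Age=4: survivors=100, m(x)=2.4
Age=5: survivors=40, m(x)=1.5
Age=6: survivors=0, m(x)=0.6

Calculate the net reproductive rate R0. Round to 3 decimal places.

2.338

lx = nx/n0 = nx/2000: 1, 0.51, 0.26, 0.11, 0.05, 0.02, 0
lx·mx by age: 0, 1.02, 1.014, 0.154, 0.12, 0.03, 0
R0 = Σ lx·mx = 2.338 → 2.338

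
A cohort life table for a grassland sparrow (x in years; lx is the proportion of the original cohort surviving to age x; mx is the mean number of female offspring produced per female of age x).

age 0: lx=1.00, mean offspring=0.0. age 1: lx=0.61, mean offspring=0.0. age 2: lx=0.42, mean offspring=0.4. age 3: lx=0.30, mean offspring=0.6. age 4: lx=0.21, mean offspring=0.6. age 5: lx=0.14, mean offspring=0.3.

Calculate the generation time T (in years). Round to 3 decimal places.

lx·mx: 0, 0, 0.168, 0.18, 0.126, 0.042 → R0 = 0.516
x·lx·mx: 0, 0, 0.336, 0.54, 0.504, 0.21 → Σ = 1.59
T = 1.59 / 0.516 = 3.081395… → 3.081

3.081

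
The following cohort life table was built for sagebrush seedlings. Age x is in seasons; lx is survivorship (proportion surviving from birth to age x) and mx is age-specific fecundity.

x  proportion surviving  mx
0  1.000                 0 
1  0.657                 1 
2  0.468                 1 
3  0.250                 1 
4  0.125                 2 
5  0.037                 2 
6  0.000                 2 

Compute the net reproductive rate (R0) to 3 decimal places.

lx·mx by age: 0, 0.657, 0.468, 0.25, 0.25, 0.074, 0
R0 = Σ lx·mx = 1.699 → 1.699

1.699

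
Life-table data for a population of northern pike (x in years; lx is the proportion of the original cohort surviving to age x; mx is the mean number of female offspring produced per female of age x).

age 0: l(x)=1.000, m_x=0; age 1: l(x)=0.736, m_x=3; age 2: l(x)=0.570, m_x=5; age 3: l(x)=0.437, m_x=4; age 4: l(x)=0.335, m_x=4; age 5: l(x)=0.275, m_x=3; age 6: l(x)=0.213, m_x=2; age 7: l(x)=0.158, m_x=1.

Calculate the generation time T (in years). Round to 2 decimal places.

2.75

lx·mx: 0, 2.208, 2.85, 1.748, 1.34, 0.825, 0.426, 0.158 → R0 = 9.555
x·lx·mx: 0, 2.208, 5.7, 5.244, 5.36, 4.125, 2.556, 1.106 → Σ = 26.299
T = 26.299 / 9.555 = 2.752381… → 2.75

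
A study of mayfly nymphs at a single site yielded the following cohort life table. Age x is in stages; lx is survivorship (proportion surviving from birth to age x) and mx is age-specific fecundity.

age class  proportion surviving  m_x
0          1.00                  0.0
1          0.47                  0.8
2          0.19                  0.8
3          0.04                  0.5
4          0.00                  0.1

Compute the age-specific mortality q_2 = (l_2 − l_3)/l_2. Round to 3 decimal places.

q_2 = (l_2 − l_3) / l_2 = (0.19 − 0.04) / 0.19
     = 0.15 / 0.19 = 0.789474… → 0.789

0.789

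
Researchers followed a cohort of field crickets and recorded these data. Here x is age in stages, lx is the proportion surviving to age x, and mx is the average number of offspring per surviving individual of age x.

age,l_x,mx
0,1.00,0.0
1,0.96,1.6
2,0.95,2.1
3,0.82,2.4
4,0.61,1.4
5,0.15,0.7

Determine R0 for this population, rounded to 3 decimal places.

6.458

lx·mx by age: 0, 1.536, 1.995, 1.968, 0.854, 0.105
R0 = Σ lx·mx = 6.458 → 6.458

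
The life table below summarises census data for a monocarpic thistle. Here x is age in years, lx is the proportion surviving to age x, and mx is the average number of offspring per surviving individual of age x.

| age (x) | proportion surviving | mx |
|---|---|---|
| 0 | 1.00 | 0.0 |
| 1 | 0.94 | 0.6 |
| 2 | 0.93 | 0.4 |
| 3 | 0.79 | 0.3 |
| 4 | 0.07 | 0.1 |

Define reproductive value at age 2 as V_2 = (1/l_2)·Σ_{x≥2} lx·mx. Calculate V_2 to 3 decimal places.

0.662

lx·mx for x ≥ 2: 0.372, 0.237, 0.007 → sum = 0.616
V_2 = 0.616 / l_2 = 0.616 / 0.93 = 0.662366… → 0.662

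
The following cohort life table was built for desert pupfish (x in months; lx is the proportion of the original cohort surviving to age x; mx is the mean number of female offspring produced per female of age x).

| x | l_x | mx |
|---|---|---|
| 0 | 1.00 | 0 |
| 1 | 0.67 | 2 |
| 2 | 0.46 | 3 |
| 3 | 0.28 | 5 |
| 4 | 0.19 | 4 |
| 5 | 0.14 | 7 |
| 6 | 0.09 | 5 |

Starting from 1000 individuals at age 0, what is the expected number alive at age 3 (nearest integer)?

280

Expected survivors = N0 · l_3 = 1000 × 0.28 = 280 → 280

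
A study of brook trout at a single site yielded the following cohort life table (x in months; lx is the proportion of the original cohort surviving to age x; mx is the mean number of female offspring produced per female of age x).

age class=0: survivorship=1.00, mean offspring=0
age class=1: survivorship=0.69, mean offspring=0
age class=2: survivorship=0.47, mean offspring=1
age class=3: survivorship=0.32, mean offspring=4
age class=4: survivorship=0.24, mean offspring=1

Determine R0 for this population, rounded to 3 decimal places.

1.990

lx·mx by age: 0, 0, 0.47, 1.28, 0.24
R0 = Σ lx·mx = 1.99 → 1.990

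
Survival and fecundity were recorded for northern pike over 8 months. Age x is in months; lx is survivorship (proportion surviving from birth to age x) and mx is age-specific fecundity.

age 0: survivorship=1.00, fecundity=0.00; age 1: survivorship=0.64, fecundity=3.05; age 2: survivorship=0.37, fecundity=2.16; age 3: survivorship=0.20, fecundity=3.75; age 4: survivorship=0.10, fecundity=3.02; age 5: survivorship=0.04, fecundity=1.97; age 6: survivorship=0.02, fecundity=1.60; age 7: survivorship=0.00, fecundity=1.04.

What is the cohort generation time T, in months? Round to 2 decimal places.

lx·mx: 0, 1.952, 0.7992, 0.75, 0.302, 0.0788, 0.032, 0 → R0 = 3.914
x·lx·mx: 0, 1.952, 1.5984, 2.25, 1.208, 0.394, 0.192, 0 → Σ = 7.5944
T = 7.5944 / 3.914 = 1.940317… → 1.94

1.94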